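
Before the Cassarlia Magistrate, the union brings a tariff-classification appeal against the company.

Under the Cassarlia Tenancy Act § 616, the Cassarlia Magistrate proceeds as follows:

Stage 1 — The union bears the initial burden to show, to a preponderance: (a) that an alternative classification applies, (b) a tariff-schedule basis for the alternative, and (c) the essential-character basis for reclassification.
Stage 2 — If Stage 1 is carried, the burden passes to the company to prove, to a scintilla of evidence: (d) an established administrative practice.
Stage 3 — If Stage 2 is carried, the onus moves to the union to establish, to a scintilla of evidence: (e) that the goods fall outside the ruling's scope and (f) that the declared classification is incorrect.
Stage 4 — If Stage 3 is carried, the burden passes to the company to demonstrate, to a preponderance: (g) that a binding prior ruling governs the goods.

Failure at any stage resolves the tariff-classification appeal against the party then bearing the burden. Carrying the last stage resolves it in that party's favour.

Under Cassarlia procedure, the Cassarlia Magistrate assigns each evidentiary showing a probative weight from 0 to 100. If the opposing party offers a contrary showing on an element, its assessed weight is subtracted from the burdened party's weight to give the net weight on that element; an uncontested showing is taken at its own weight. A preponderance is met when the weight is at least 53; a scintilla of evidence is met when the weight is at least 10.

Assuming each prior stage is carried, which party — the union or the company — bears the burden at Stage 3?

union

Stage 3's rule assigns the burden to the union (to a scintilla of evidence).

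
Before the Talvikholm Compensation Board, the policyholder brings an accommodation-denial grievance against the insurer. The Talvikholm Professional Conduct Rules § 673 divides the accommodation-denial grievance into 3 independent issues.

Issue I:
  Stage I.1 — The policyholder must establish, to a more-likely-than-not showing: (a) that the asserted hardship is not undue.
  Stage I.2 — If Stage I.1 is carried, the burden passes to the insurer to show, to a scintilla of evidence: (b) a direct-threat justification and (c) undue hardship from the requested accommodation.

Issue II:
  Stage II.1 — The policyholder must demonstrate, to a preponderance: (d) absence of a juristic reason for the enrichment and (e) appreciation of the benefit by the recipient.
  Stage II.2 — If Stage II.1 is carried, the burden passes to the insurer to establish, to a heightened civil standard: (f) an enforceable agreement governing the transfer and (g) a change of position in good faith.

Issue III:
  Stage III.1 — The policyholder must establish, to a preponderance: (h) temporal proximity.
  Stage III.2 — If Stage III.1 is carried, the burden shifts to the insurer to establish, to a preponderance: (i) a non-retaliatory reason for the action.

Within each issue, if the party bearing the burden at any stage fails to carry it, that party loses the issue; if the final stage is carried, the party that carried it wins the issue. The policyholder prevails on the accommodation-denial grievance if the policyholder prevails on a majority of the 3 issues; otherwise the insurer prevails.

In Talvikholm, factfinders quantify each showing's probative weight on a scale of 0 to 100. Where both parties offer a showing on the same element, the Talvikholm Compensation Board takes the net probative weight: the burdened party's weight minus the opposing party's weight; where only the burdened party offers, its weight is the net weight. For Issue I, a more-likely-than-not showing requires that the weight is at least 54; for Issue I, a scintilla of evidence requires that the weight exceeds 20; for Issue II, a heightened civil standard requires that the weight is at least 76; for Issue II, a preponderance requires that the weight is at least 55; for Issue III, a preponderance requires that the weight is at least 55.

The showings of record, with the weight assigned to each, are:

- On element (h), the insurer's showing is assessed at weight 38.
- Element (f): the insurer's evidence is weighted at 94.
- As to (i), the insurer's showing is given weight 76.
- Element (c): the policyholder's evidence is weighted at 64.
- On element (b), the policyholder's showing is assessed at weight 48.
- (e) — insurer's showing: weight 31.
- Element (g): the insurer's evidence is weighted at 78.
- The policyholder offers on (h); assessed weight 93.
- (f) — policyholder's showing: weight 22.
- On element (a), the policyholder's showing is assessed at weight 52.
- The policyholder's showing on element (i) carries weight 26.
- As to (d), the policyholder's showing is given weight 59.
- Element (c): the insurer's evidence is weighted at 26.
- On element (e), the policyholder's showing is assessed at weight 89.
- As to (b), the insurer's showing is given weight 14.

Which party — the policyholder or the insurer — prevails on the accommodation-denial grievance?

— Issue I —
At Stage I.1 the policyholder must meet a more-likely-than-not showing (weight is at least 54): on (a) the weight is 52, which does not reach 54, so (a) does not meet the standard.
  Not every element is met, so the policyholder fails to carry Stage I.1.
So the insurer prevails on this issue.
— Issue II —
Stage II.1 (policyholder, a preponderance, weight is at least 55): (d) 59 ≥ 55 — meets; (e) net 89−31=58 ≥ 55 — meets.
  Stage II.1 carried; the burden shifts to the insurer.
Stage II.2 (insurer, a heightened civil standard, weight is at least 76): (f) net 94−22=72 < 76 — fails; (g) 78 ≥ 76 — meets.
  Not every element is met, so the insurer fails to carry Stage II.2.
The policyholder prevails on this issue.
— Issue III —
At Stage III.1 the policyholder must meet a preponderance (weight is at least 55): on (h) the weight is 93 less the opposing 38 gives net 55, which does reach 55, so (h) meets the standard.
  Stage III.1 is satisfied; the onus moves to the insurer.
At Stage III.2 the insurer must meet a preponderance (weight is at least 55): on (i) the weight is 76 less the opposing 26 gives net 50, < 55, so (i) does not meet the standard.
  Stage III.2 not carried; the insurer fails its burden.
So the policyholder prevails on this issue.
Per-issue: Issue I → insurer; Issue II → policyholder; Issue III → policyholder. The policyholder must prevail on a majority of issues; overall, the policyholder prevails.

policyholder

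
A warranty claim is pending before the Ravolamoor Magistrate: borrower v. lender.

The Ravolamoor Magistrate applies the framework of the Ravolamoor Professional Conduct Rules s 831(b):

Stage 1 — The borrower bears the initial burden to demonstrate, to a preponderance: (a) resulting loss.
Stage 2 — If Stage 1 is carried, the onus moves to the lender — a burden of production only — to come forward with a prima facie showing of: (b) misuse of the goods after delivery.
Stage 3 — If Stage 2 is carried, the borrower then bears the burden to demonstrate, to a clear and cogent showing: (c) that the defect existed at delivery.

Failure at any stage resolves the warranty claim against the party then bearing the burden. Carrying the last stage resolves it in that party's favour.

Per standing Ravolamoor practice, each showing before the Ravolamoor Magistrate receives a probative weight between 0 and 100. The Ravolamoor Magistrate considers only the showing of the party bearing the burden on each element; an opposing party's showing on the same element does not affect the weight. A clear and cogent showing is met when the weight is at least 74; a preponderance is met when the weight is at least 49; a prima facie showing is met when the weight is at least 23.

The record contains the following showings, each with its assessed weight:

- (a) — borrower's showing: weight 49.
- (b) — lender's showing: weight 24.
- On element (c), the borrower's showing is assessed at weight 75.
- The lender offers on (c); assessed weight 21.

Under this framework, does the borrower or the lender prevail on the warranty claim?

At Stage 1 the borrower must meet a preponderance (weight is at least 49): on (a) the weight is 49, ≥ 49, so (a) meets the standard.
  The borrower carries Stage 1; the lender now bears the burden.
At Stage 2 the lender must meet a prima facie showing (weight is at least 23): on (b) the weight is 24, ≥ 23, so (b) meets the standard.
  All elements met. The burden passes to the borrower.
At Stage 3 the borrower must meet a clear and cogent showing (weight is at least 74): on (c) the weight is 75 (the lender's 21 is given no effect), which does reach 74, so (c) meets the standard.
  The borrower carries the last stage.
Every stage carried; the borrower prevails.

borrower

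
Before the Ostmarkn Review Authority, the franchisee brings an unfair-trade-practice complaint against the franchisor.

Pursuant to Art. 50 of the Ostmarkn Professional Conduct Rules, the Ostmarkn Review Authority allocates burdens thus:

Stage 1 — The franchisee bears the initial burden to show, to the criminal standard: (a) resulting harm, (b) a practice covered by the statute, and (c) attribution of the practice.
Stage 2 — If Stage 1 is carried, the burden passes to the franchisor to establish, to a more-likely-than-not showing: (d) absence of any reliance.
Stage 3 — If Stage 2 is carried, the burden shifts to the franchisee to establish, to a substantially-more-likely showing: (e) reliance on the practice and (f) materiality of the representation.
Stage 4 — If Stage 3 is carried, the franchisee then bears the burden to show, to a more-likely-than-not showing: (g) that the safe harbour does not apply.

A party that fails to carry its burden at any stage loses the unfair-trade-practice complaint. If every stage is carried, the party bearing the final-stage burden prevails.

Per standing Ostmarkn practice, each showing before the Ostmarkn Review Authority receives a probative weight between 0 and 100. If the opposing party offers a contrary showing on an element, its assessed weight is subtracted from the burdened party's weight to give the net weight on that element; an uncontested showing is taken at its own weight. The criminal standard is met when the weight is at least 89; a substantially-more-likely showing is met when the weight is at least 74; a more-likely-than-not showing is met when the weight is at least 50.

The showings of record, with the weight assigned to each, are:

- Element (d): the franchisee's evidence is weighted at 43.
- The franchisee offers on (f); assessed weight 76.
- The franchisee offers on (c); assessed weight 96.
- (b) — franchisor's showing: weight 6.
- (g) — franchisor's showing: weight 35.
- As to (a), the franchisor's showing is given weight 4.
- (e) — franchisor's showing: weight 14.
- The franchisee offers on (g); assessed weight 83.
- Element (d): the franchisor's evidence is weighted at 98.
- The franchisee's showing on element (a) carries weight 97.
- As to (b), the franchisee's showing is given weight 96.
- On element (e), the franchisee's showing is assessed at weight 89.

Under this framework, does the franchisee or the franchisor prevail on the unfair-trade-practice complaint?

Stage 1 (franchisee, the criminal standard, weight is at least 89): (a) net 97−4=93 ≥ 89 — meets; (b) net 96−6=90 ≥ 89 — meets; (c) 96 ≥ 89 — meets.
  All elements met. The burden passes to the franchisor.
Stage 2 (franchisor, a more-likely-than-not showing, weight is at least 50): (d) net 98−43=55 ≥ 50 — meets.
  Stage 2 carried; the burden shifts to the franchisee.
Stage 3 (franchisee, a substantially-more-likely showing, weight is at least 74): (e) net 89−14=75 ≥ 74 — meets; (f) 76 ≥ 74 — meets.
  Stage 3 carried; the burden remains with the franchisee.
Stage 4 (franchisee, a more-likely-than-not showing, weight is at least 50): (g) net 83−35=48 < 50 — fails.
  The franchisee does not carry Stage 4.
So the franchisor prevails.

franchisor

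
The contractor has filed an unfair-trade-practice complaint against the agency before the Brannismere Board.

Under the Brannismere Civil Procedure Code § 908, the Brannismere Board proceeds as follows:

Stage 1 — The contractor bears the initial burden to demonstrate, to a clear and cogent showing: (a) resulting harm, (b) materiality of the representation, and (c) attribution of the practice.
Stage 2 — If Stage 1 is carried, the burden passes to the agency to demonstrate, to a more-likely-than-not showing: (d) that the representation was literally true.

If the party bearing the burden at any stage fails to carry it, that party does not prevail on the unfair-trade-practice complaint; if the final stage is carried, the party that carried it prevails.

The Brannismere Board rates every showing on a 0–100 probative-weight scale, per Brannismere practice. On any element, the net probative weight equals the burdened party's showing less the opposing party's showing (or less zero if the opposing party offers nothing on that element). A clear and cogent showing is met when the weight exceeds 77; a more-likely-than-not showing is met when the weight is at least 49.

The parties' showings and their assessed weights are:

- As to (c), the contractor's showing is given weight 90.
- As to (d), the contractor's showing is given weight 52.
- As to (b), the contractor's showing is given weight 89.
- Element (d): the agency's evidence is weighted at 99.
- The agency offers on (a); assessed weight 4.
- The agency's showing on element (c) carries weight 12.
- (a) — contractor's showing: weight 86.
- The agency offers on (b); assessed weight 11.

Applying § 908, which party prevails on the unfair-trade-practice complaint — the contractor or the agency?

Stage 1 — burden on contractor; standard: a clear and cogent showing (weight exceeds 77).
    (a): 86 − 4 = 82 > 77 [met]
    (b): 89 − 11 = 78 > 77 [met]
    (c): 90 − 12 = 78 > 77 [met]
  Stage 1 is satisfied; the onus moves to the agency.
Stage 2 — burden on agency; standard: a more-likely-than-not showing (weight is at least 49).
    (d): 99 − 52 = 47 < 49 [not met]
  Stage 2 not carried; the agency fails its burden.
So the contractor prevails.

contractor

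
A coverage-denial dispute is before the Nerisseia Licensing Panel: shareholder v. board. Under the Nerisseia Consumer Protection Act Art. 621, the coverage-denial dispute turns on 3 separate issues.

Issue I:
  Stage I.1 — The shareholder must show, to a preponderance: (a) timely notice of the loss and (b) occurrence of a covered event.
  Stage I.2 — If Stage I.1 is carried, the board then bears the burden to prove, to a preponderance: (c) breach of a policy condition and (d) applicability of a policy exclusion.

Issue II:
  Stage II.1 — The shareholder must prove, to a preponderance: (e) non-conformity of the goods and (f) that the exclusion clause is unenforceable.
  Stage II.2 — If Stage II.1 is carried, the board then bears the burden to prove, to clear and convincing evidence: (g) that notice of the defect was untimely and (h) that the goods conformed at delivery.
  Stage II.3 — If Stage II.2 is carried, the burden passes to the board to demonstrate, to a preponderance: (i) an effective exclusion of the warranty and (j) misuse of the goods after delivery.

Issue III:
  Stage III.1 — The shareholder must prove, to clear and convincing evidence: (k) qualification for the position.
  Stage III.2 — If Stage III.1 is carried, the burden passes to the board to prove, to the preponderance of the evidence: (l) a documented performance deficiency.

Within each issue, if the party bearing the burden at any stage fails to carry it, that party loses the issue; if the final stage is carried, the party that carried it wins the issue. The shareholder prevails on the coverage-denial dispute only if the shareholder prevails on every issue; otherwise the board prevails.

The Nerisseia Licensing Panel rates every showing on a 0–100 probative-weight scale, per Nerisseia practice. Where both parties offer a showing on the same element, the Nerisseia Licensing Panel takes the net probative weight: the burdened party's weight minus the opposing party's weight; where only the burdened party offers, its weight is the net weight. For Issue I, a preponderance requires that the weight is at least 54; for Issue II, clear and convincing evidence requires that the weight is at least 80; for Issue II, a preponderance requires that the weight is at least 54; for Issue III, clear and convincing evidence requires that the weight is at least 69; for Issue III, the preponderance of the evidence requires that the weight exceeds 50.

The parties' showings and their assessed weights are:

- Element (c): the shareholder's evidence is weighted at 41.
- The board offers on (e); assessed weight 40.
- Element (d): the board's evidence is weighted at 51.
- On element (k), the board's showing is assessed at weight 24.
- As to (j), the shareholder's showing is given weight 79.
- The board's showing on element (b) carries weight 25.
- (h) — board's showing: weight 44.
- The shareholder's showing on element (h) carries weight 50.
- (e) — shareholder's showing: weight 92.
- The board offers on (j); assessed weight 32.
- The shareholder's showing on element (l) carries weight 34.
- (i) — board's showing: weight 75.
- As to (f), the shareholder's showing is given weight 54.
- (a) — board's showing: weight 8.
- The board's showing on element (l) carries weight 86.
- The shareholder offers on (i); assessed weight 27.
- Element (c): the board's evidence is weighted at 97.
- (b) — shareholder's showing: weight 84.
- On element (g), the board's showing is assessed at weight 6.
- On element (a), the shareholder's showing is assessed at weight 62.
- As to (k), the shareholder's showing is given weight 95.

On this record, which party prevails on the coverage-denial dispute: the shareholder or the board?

board

— Issue I —
Stage I.1 (shareholder, a preponderance, weight is at least 54): (a) net 62−8=54 ≥ 54 — meets; (b) net 84−25=59 ≥ 54 — meets.
  The shareholder carries Stage I.1; the board now bears the burden.
Stage I.2 (board, a preponderance, weight is at least 54): (c) net 97−41=56 ≥ 54 — meets; (d) 51 < 54 — fails.
  Stage I.2 not carried; the board fails its burden.
The analysis ends at Stage I.2; the shareholder prevails on this issue.
— Issue II —
Stage II.1 (shareholder, a preponderance, weight is at least 54): (e) net 92−40=52 < 54 — fails; (f) 54 ≥ 54 — meets.
  Stage II.1 not carried; the shareholder fails its burden.
The analysis ends at Stage II.1; the board prevails on this issue.
— Issue III —
Stage III.1 (shareholder, clear and convincing evidence, weight is at least 69): (k) net 95−24=71 ≥ 69 — meets.
  All elements met. The burden passes to the board.
Stage III.2 (board, the preponderance of the evidence, weight exceeds 50): (l) net 86−34=52 > 50 — meets.
  The board carries the last stage.
With every stage satisfied, the board prevails on this issue.
Per-issue: Issue I → shareholder; Issue II → board; Issue III → board. The shareholder must prevail on every issue; overall, the board prevails.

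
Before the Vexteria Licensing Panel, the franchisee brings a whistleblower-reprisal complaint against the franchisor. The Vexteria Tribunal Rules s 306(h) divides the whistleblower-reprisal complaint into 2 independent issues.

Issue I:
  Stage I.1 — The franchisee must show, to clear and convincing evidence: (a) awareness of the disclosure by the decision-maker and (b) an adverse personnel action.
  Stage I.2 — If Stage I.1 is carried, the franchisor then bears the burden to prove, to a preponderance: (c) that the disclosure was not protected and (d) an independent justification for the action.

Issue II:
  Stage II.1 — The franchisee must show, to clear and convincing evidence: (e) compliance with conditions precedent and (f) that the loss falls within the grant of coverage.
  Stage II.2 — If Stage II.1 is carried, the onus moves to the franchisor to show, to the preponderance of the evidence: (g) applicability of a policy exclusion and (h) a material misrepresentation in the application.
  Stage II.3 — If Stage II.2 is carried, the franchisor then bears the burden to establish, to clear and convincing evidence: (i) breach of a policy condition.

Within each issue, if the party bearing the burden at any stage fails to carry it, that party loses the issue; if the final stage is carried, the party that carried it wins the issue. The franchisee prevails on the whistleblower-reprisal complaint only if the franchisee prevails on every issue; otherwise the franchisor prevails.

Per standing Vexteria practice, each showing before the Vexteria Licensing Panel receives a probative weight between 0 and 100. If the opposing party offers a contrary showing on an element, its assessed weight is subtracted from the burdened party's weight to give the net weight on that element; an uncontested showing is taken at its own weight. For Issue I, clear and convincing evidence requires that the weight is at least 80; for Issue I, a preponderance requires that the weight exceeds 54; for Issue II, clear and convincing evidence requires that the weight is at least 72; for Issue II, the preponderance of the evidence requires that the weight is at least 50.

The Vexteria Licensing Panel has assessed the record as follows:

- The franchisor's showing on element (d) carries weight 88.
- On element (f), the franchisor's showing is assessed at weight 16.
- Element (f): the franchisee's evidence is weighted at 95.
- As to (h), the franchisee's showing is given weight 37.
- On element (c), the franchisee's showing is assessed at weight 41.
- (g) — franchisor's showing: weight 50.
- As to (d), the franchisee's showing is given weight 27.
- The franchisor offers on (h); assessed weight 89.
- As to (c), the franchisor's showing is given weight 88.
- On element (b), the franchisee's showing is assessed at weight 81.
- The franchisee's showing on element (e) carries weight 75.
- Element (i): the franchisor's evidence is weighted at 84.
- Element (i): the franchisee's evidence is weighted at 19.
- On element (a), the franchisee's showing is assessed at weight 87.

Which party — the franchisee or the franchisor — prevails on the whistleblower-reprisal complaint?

franchisee

— Issue I —
At Stage I.1 the franchisee must meet clear and convincing evidence (weight is at least 80): on (a) the weight is 87, which does reach 80, so (a) meets the standard; on (b) the weight is 81, ≥ 80, so (b) meets the standard.
  Stage I.1 carried; the burden shifts to the franchisor.
At Stage I.2 the franchisor must meet a preponderance (weight exceeds 54): on (c) the weight is 88 less the opposing 41 gives net 47, ≤ 54, so (c) does not meet the standard; on (d) the weight is 88 less the opposing 27 gives net 61, > 54, so (d) meets the standard.
  Stage I.2 not carried; the franchisor fails its burden.
The analysis ends at Stage I.2; the franchisee prevails on this issue.
— Issue II —
Stage II.1 (franchisee, clear and convincing evidence, weight is at least 72): (e) 75 ≥ 72 — meets; (f) net 95−16=79 ≥ 72 — meets.
  The franchisee carries Stage II.1; the franchisor now bears the burden.
Stage II.2 (franchisor, the preponderance of the evidence, weight is at least 50): (g) 50 ≥ 50 — meets; (h) net 89−37=52 ≥ 50 — meets.
  Stage II.2 carried; the burden remains with the franchisor.
Stage II.3 (franchisor, clear and convincing evidence, weight is at least 72): (i) net 84−19=65 < 72 — fails.
  The franchisor does not carry Stage II.3.
So the franchisee prevails on this issue.
Per-issue: Issue I → franchisee; Issue II → franchisee. The franchisee must prevail on every issue; overall, the franchisee prevails.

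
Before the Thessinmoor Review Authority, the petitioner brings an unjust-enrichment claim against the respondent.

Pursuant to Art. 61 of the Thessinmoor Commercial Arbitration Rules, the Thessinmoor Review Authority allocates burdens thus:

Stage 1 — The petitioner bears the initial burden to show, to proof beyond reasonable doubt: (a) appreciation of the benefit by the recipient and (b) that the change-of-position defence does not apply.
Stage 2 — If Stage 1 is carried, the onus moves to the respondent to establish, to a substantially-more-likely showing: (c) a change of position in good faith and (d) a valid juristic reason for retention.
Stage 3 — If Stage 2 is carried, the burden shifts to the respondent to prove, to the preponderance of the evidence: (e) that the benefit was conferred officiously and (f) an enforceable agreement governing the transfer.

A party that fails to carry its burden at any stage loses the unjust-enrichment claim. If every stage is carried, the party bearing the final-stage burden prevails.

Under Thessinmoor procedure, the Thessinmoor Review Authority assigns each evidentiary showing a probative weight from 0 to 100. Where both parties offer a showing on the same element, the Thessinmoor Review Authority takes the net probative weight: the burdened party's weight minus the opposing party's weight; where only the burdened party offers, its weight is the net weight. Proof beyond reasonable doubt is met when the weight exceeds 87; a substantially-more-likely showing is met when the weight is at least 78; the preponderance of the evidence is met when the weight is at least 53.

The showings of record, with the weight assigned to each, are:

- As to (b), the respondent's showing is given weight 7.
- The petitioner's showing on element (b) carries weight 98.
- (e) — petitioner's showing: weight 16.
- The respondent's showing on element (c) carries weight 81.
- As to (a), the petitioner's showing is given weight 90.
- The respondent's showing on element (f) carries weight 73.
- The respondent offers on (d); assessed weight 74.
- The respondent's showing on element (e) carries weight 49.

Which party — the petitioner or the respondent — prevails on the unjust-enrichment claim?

At Stage 1 the petitioner must meet proof beyond reasonable doubt (weight exceeds 87): on (a) the weight is 90, which does exceed 87, so (a) meets the standard; on (b) the weight is 98 less the opposing 7 gives net 91, which does exceed 87, so (b) meets the standard.
  All elements met. The burden passes to the respondent.
At Stage 2 the respondent must meet a substantially-more-likely showing (weight is at least 78): on (c) the weight is 81, which does reach 78, so (c) meets the standard; on (d) the weight is 74, < 78, so (d) does not meet the standard.
  Not every element is met, so the respondent fails to carry Stage 2.
So the petitioner prevails.

petitioner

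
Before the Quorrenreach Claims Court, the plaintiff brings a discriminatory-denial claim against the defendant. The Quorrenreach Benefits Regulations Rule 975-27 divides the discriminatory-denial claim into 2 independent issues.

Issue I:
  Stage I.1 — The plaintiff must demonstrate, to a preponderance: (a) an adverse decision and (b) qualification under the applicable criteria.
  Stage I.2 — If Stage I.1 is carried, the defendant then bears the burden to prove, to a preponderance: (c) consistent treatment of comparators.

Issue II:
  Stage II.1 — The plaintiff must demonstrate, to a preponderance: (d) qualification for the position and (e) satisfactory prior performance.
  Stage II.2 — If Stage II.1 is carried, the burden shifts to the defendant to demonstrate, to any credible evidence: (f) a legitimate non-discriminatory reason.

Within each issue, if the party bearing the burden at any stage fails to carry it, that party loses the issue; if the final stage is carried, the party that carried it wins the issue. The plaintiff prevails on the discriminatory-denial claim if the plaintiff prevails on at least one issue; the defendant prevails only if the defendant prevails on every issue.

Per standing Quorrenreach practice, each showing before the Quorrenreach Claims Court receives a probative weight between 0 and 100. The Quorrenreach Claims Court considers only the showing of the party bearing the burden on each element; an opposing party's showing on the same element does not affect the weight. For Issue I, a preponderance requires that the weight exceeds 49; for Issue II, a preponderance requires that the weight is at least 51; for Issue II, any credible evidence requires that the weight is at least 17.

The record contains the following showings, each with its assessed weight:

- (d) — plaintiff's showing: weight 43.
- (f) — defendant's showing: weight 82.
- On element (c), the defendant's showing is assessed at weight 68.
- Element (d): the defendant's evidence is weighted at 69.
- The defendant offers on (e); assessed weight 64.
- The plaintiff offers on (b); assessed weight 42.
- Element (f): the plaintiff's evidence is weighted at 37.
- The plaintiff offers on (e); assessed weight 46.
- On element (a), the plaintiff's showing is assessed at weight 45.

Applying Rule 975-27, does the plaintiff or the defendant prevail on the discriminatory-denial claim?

— Issue I —
Stage I.1 — burden on plaintiff; standard: a preponderance (weight exceeds 49).
    (a): 45 ≤ 49 [not met]
    (b): 42 ≤ 49 [not met]
  Stage I.1 not carried; the plaintiff fails its burden.
The analysis ends at Stage I.1; the defendant prevails on this issue.
— Issue II —
At Stage II.1 the plaintiff must meet a preponderance (weight is at least 51): on (d) the weight is 43 (the defendant's 69 is given no effect), which does not reach 51, so (d) does not meet the standard; on (e) the weight is 46 (the defendant's 64 is given no effect), < 51, so (e) does not meet the standard.
  Stage II.1 not carried; the plaintiff fails its burden.
The analysis ends at Stage II.1; the defendant prevails on this issue.
Per-issue: Issue I → defendant; Issue II → defendant. The plaintiff must prevail on at least one issue; overall, the defendant prevails.

defendant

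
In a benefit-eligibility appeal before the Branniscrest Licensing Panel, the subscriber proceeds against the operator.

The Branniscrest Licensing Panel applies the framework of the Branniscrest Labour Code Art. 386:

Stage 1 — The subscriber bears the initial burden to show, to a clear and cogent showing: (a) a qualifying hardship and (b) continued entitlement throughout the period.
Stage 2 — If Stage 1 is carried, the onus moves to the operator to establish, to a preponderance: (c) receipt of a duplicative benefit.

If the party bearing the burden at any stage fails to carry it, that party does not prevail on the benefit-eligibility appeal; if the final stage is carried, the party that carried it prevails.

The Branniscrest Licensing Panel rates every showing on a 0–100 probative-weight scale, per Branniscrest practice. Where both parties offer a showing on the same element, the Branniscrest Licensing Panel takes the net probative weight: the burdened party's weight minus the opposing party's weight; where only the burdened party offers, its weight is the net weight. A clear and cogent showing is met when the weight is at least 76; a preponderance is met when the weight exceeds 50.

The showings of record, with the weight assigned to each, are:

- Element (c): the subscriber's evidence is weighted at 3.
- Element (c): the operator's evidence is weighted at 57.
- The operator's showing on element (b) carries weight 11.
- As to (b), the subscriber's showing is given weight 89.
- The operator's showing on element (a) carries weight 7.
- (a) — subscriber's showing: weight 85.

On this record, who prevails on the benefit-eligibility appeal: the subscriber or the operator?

operator

Stage 1 (subscriber, a clear and cogent showing, weight is at least 76): (a) net 85−7=78 ≥ 76 — meets; (b) net 89−11=78 ≥ 76 — meets.
  All elements met. The burden passes to the operator.
Stage 2 (operator, a preponderance, weight exceeds 50): (c) net 57−3=54 > 50 — meets.
  The operator carries the last stage.
All stages carried — the operator prevails.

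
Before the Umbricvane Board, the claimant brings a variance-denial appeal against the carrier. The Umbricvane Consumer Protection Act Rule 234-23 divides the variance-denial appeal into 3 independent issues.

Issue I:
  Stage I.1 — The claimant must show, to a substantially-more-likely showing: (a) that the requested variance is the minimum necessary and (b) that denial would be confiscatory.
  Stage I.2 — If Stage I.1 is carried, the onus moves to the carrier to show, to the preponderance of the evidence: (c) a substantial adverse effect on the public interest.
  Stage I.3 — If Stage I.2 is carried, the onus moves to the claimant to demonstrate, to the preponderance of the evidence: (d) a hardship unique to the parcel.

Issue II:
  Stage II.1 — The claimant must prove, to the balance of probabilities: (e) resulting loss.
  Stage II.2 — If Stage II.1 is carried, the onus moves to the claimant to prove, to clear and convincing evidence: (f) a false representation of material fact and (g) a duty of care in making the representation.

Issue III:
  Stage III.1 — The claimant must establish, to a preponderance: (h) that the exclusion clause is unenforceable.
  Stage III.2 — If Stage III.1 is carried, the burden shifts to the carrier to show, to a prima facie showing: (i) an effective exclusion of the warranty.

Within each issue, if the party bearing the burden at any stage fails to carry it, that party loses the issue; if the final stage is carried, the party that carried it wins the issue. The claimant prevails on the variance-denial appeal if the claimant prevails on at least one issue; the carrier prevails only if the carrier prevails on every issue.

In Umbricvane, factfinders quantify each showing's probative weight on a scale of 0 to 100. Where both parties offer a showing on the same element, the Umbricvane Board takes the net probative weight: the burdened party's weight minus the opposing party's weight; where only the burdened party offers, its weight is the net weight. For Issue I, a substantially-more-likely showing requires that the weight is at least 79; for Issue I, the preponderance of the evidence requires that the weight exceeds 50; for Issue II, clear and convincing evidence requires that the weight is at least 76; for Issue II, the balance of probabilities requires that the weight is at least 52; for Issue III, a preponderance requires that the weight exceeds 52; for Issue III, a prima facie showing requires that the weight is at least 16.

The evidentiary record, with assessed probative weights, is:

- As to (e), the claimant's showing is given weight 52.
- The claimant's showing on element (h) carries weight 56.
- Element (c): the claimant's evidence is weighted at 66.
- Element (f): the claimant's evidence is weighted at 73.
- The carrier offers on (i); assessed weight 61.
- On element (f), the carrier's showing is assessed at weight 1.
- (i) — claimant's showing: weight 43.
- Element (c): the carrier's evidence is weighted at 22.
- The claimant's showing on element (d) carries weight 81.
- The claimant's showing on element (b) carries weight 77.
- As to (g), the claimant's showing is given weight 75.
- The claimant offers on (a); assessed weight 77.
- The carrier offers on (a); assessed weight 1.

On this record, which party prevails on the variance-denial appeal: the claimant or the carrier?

carrier

— Issue I —
At Stage I.1 the claimant must meet a substantially-more-likely showing (weight is at least 79): on (a) the weight is 77 less the opposing 1 gives net 76, which does not reach 79, so (a) does not meet the standard; on (b) the weight is 77, which does not reach 79, so (b) does not meet the standard.
  The claimant does not carry Stage I.1.
The carrier prevails on this issue.
— Issue II —
Stage II.1 (claimant, the balance of probabilities, weight is at least 52): (e) 52 ≥ 52 — meets.
  Stage II.1 is satisfied; the claimant continues to bear the burden.
Stage II.2 (claimant, clear and convincing evidence, weight is at least 76): (f) net 73−1=72 < 76 — fails; (g) 75 < 76 — fails.
  The claimant does not carry Stage II.2.
The carrier prevails on this issue.
— Issue III —
Stage III.1 (claimant, a preponderance, weight exceeds 52): (h) 56 > 52 — meets.
  Stage III.1 carried; the burden shifts to the carrier.
Stage III.2 (carrier, a prima facie showing, weight is at least 16): (i) net 61−43=18 ≥ 16 — meets.
  Stage III.2 carried; the final stage is satisfied.
Every stage carried; the carrier prevails on this issue.
Per-issue: Issue I → carrier; Issue II → carrier; Issue III → carrier. The claimant must prevail on at least one issue; overall, the carrier prevails.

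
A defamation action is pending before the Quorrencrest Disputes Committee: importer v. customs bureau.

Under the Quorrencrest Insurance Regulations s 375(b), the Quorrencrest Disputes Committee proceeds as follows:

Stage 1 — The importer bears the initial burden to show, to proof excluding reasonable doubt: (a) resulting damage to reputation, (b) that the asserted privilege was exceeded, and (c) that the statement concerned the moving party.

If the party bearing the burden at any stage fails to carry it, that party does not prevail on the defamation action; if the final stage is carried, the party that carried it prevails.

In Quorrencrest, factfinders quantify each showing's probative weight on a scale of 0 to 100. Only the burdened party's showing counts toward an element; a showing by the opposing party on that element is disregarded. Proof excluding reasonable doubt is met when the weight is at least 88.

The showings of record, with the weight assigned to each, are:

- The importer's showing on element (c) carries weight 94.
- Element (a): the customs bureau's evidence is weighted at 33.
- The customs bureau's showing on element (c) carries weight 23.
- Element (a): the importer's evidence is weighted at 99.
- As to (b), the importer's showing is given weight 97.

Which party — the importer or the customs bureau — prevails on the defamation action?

importer

Stage 1 (importer, proof excluding reasonable doubt, weight is at least 88): (a) 99 (customs bureau's 33 disregarded) ≥ 88 — meets; (b) 97 ≥ 88 — meets; (c) 94 (customs bureau's 23 disregarded) ≥ 88 — meets.
  Stage 1 carried; the final stage is satisfied.
With every stage satisfied, the importer prevails.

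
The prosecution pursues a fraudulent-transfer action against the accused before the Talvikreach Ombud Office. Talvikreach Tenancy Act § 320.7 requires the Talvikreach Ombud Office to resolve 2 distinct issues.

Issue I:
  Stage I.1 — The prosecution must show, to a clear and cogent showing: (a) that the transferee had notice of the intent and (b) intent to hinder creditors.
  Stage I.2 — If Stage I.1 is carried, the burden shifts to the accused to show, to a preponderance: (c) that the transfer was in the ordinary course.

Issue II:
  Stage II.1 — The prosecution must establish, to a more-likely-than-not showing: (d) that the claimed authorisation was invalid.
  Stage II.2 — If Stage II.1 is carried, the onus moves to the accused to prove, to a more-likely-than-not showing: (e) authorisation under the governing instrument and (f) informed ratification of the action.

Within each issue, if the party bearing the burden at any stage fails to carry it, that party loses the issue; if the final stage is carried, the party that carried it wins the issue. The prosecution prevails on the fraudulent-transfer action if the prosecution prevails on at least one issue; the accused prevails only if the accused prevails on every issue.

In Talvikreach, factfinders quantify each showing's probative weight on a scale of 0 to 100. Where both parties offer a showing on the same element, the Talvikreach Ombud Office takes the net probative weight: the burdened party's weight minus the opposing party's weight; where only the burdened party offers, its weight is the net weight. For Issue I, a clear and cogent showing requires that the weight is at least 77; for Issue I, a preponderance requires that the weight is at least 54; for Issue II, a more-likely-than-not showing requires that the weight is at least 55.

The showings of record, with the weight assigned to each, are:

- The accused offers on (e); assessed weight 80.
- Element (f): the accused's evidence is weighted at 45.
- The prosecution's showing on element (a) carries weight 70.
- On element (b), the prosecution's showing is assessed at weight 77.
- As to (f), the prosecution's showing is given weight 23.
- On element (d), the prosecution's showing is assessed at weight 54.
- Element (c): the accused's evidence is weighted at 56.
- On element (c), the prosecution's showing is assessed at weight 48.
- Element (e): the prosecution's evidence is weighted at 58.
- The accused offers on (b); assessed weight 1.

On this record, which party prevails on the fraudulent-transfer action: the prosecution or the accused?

accused

— Issue I —
Stage I.1 — burden on prosecution; standard: a clear and cogent showing (weight is at least 77).
    (a): 70 < 77 [not met]
    (b): 77 − 1 = 76 < 77 [not met]
  The prosecution does not carry Stage I.1.
So the accused prevails on this issue.
— Issue II —
At Stage II.1 the prosecution must meet a more-likely-than-not showing (weight is at least 55): on (d) the weight is 54, which does not reach 55, so (d) does not meet the standard.
  Stage II.1 not carried; the prosecution fails its burden.
The accused prevails on this issue.
Per-issue: Issue I → accused; Issue II → accused. The prosecution must prevail on at least one issue; overall, the accused prevails.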